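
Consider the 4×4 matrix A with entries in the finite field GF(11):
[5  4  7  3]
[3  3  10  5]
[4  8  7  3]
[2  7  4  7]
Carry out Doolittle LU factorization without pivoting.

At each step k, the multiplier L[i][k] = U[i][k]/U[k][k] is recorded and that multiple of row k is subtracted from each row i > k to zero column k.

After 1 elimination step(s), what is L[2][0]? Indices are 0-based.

L[2][0] = 3

k=0: U[0][0]=5
  eliminate (1,0): mult=5, new row 1: (0, 5, 8, 1); set L[1][0]=5
  eliminate (2,0): mult=3, new row 2: (0, 7, 8, 5); set L[2][0]=3
  eliminate (3,0): mult=7, new row 3: (0, 1, 10, 8); set L[3][0]=7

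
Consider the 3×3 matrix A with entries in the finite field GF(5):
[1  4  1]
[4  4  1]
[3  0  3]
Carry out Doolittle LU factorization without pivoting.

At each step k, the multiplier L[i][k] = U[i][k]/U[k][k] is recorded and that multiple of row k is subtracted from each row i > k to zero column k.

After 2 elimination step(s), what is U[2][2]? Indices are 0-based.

U[2][2] = 3

Step 1: pivot at (0,0) is 1.
  row1 ← row1 − (4)·row0  ⇒  L[1][0]=4, U row1=(0, 3, 2)
  row2 ← row2 − (3)·row0  ⇒  L[2][0]=3, U row2=(0, 3, 0)
Step 2: pivot at (1,1) is 3.
  row2 ← row2 − (1)·row1  ⇒  L[2][1]=1, U row2=(0, 0, 3)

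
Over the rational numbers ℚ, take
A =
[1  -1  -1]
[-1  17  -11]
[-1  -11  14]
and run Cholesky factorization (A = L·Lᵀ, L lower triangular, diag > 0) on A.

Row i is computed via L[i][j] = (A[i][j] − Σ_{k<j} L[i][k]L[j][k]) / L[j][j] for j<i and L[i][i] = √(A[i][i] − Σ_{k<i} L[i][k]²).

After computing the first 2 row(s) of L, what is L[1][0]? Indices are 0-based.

Step 1: L[0][0] = √(1) = 1.
  L[1][0] = (-1) / L[0][0] = -1.
Step 2: L[1][1] = √(16) = 4.

L[1][0] = -1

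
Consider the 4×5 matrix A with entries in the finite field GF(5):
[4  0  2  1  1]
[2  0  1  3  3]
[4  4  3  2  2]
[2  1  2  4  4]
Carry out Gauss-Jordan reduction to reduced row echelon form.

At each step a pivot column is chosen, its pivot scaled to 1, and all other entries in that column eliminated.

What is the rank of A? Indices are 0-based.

step 1: normalize row 0 (÷4) = (1, 0, 3, 4, 4)
  row 1: subtract 2×row0 = (0, 0, 0, 0, 0)
  row 2: subtract 4×row0 = (0, 4, 1, 1, 1)
  row 3: subtract 2×row0 = (0, 1, 1, 1, 1)
step 2: exchange rows 1,2
step 2: normalize row 1 (÷4) = (0, 1, 4, 4, 4)
  row 3: subtract 1×row1 = (0, 0, 2, 2, 2)
step 3: exchange rows 2,3
step 3: normalize row 2 (÷2) = (0, 0, 1, 1, 1)
  row 0: subtract 3×row2 = (1, 0, 0, 1, 1)
  row 1: subtract 4×row2 = (0, 1, 0, 0, 0)
skip col 3 (zero from row 3)
skip col 4 (zero from row 3)

rank = 3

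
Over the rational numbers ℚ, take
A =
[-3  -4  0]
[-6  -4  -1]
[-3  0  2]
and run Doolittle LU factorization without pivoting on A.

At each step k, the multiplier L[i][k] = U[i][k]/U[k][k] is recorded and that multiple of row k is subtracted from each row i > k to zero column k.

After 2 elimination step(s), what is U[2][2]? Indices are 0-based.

[col 0] pivot -3
  R1 -= 2*R0 → (0, 4, -1)  (L[1][0] := 2)
  R2 -= 1*R0 → (0, 4, 2)  (L[2][0] := 1)
[col 1] pivot 4
  R2 -= 1*R1 → (0, 0, 3)  (L[2][1] := 1)

U[2][2] = 3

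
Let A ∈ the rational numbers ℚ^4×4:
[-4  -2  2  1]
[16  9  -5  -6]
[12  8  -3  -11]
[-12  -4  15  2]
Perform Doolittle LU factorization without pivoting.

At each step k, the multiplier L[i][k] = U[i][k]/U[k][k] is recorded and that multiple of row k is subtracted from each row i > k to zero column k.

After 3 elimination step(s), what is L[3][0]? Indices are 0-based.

L[3][0] = 3

[col 0] pivot -4
  R1 -= -4*R0 → (0, 1, 3, -2)  (L[1][0] := -4)
  R2 -= -3*R0 → (0, 2, 3, -8)  (L[2][0] := -3)
  R3 -= 3*R0 → (0, 2, 9, -1)  (L[3][0] := 3)
[col 1] pivot 1
  R2 -= 2*R1 → (0, 0, -3, -4)  (L[2][1] := 2)
  R3 -= 2*R1 → (0, 0, 3, 3)  (L[3][1] := 2)
[col 2] pivot -3
  R3 -= -1*R2 → (0, 0, 0, -1)  (L[3][2] := -1)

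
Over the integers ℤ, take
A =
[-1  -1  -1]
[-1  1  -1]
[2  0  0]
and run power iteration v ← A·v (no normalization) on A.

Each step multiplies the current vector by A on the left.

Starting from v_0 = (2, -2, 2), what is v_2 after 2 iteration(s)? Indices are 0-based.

v_2 = (4, -8, -4)

v_0 = (2, -2, 2).
v_1 = A·v_0 = (-2, -6, 4).
v_2 = A·v_1 = (4, -8, -4).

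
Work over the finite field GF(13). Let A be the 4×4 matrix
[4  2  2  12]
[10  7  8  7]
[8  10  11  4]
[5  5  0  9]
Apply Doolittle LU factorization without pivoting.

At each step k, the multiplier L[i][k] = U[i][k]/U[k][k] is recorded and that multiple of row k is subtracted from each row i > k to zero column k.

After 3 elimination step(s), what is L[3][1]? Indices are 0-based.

L[3][1] = 11

Step 1: pivot at (0,0) is 4.
  row1 ← row1 − (9)·row0  ⇒  L[1][0]=9, U row1=(0, 2, 3, 3)
  row2 ← row2 − (2)·row0  ⇒  L[2][0]=2, U row2=(0, 6, 7, 6)
  row3 ← row3 − (11)·row0  ⇒  L[3][0]=11, U row3=(0, 9, 4, 7)
Step 2: pivot at (1,1) is 2.
  row2 ← row2 − (3)·row1  ⇒  L[2][1]=3, U row2=(0, 0, 11, 10)
  row3 ← row3 − (11)·row1  ⇒  L[3][1]=11, U row3=(0, 0, 10, 0)
Step 3: pivot at (2,2) is 11.
  row3 ← row3 − (8)·row2  ⇒  L[3][2]=8, U row3=(0, 0, 0, 11)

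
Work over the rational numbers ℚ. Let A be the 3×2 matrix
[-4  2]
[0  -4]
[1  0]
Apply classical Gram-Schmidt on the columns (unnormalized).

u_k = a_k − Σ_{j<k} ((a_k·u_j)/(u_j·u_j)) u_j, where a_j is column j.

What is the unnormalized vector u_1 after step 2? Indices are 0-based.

Step 1: u_0 = a_0 = (-4, 0, 1).
Step 2: u_1 = a_1 − (-8/17)·u_0 = (2/17, -4, 8/17).

u_1 = (2/17, -4, 8/17)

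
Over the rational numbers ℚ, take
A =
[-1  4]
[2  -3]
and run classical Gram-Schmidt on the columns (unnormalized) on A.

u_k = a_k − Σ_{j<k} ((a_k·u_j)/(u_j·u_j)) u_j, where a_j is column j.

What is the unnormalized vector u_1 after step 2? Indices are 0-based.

Step 1: u_0 = a_0 = (-1, 2).
Step 2: u_1 = a_1 − (-2)·u_0 = (2, 1).

u_1 = (2, 1)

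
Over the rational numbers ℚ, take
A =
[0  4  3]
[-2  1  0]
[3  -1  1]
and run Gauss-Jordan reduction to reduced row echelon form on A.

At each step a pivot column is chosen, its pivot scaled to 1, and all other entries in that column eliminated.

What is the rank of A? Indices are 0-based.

rank = 3

pivot(0,0): swap R0↔R1
pivot(0,0)=-2: scale R0 → (1, -1/2, 0)
  clear (2,0): R2 −= (3)R0 → (0, 1/2, 1)
pivot(1,1)=4: scale R1 → (0, 1, 3/4)
  clear (0,1): R0 −= (-1/2)R1 → (1, 0, 3/8)
  clear (2,1): R2 −= (1/2)R1 → (0, 0, 5/8)
pivot(2,2)=5/8: scale R2 → (0, 0, 1)
  clear (0,2): R0 −= (3/8)R2 → (1, 0, 0)
  clear (1,2): R1 −= (3/4)R2 → (0, 1, 0)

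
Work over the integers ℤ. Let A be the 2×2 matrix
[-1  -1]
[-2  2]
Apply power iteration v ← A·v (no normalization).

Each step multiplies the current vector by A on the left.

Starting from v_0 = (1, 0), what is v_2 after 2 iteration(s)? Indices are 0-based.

v_2 = (3, -2)

v_0 = (1, 0).
v_1 = A·v_0 = (-1, -2).
v_2 = A·v_1 = (3, -2).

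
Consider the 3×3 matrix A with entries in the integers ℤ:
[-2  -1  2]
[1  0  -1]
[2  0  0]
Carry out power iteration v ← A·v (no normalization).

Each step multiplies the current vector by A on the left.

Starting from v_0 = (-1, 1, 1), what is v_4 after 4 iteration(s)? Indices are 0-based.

v_4 = (-64, 39, 46)

v_0 = (-1, 1, 1).
v_1 = A·v_0 = (3, -2, -2).
v_2 = A·v_1 = (-8, 5, 6).
v_3 = A·v_2 = (23, -14, -16).
v_4 = A·v_3 = (-64, 39, 46).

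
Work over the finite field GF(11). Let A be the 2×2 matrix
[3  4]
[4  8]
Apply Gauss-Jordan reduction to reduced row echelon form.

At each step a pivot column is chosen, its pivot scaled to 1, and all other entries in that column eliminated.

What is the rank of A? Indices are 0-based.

rank = 2

[1] R0 /= 3  ⇒  (1, 5)
     R1 -= 4·R0  ⇒  (0, 10)
[2] R1 /= 10  ⇒  (0, 1)
     R0 -= 5·R1  ⇒  (1, 0)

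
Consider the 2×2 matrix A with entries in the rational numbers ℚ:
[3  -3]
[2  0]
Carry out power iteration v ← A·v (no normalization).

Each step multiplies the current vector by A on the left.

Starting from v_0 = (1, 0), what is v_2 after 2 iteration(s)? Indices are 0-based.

v_0 = (1, 0).
v_1 = A·v_0 = (3, 2).
v_2 = A·v_1 = (3, 6).

v_2 = (3, 6)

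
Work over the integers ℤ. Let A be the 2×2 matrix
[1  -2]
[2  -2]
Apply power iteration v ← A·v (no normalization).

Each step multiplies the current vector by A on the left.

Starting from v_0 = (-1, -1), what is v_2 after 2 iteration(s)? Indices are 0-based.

v_2 = (1, 2)

v_0 = (-1, -1).
v_1 = A·v_0 = (1, 0).
v_2 = A·v_1 = (1, 2).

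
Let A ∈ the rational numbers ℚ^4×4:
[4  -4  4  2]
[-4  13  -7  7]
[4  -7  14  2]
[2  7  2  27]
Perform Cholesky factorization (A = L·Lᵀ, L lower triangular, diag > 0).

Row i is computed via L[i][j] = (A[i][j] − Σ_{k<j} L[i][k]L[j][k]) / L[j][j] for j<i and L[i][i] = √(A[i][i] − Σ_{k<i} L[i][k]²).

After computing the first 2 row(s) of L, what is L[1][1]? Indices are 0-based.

Step 1: L[0][0] = √(4) = 2.
  L[1][0] = (-4) / L[0][0] = -2.
Step 2: L[1][1] = √(9) = 3.

L[1][1] = 3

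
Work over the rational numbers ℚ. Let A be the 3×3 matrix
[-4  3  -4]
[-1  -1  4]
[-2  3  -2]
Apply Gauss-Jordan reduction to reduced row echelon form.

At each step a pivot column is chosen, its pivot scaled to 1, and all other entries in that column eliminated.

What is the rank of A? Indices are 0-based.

rank = 3

pivot(0,0)=-4: scale R0 → (1, -3/4, 1)
  clear (1,0): R1 −= (-1)R0 → (0, -7/4, 5)
  clear (2,0): R2 −= (-2)R0 → (0, 3/2, 0)
pivot(1,1)=-7/4: scale R1 → (0, 1, -20/7)
  clear (0,1): R0 −= (-3/4)R1 → (1, 0, -8/7)
  clear (2,1): R2 −= (3/2)R1 → (0, 0, 30/7)
pivot(2,2)=30/7: scale R2 → (0, 0, 1)
  clear (0,2): R0 −= (-8/7)R2 → (1, 0, 0)
  clear (1,2): R1 −= (-20/7)R2 → (0, 1, 0)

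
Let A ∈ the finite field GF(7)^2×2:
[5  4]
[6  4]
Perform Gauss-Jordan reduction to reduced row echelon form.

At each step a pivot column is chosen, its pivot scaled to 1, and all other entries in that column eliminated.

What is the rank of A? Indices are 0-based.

rank = 2

step 1: normalize row 0 (÷5) = (1, 5)
  row 1: subtract 6×row0 = (0, 2)
step 2: normalize row 1 (÷2) = (0, 1)
  row 0: subtract 5×row1 = (1, 0)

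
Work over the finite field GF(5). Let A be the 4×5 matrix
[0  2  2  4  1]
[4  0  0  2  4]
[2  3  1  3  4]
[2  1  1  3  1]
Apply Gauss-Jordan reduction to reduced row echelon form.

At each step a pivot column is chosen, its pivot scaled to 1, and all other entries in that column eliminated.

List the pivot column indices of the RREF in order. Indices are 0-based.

step 1: exchange rows 0,1
step 1: normalize row 0 (÷4) = (1, 0, 0, 3, 1)
  row 2: subtract 2×row0 = (0, 3, 1, 2, 2)
  row 3: subtract 2×row0 = (0, 1, 1, 2, 4)
step 2: normalize row 1 (÷2) = (0, 1, 1, 2, 3)
  row 2: subtract 3×row1 = (0, 0, 3, 1, 3)
  row 3: subtract 1×row1 = (0, 0, 0, 0, 1)
step 3: normalize row 2 (÷3) = (0, 0, 1, 2, 1)
  row 1: subtract 1×row2 = (0, 1, 0, 0, 2)
skip col 3 (zero from row 3)
step 4: normalize row 3 (÷1) = (0, 0, 0, 0, 1)
  row 0: subtract 1×row3 = (1, 0, 0, 3, 0)
  row 1: subtract 2×row3 = (0, 1, 0, 0, 0)
  row 2: subtract 1×row3 = (0, 0, 1, 2, 0)

pivot columns: 0, 1, 2, 4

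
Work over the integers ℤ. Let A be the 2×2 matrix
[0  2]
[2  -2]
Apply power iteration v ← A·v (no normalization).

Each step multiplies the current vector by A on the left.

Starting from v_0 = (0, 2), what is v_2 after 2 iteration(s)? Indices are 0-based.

v_0 = (0, 2).
v_1 = A·v_0 = (4, -4).
v_2 = A·v_1 = (-8, 16).

v_2 = (-8, 16)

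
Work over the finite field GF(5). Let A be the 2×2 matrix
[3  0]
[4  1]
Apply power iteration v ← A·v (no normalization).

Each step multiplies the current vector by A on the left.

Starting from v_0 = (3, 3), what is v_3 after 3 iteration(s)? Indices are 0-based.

v_0 = (3, 3).
v_1 = A·v_0 = (4, 0).
v_2 = A·v_1 = (2, 1).
v_3 = A·v_2 = (1, 4).

v_3 = (1, 4)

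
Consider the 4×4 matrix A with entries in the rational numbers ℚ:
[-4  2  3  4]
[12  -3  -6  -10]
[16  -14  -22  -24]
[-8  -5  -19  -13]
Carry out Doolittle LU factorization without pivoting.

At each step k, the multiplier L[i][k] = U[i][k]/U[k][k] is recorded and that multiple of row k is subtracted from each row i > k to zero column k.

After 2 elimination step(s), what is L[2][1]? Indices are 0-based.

Step 1: pivot at (0,0) is -4.
  row1 ← row1 − (-3)·row0  ⇒  L[1][0]=-3, U row1=(0, 3, 3, 2)
  row2 ← row2 − (-4)·row0  ⇒  L[2][0]=-4, U row2=(0, -6, -10, -8)
  row3 ← row3 − (2)·row0  ⇒  L[3][0]=2, U row3=(0, -9, -25, -21)
Step 2: pivot at (1,1) is 3.
  row2 ← row2 − (-2)·row1  ⇒  L[2][1]=-2, U row2=(0, 0, -4, -4)
  row3 ← row3 − (-3)·row1  ⇒  L[3][1]=-3, U row3=(0, 0, -16, -15)

L[2][1] = -2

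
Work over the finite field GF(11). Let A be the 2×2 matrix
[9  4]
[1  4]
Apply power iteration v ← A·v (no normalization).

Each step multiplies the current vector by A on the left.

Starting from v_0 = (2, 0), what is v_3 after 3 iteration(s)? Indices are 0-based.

v_3 = (6, 10)

v_0 = (2, 0).
v_1 = A·v_0 = (7, 2).
v_2 = A·v_1 = (5, 4).
v_3 = A·v_2 = (6, 10).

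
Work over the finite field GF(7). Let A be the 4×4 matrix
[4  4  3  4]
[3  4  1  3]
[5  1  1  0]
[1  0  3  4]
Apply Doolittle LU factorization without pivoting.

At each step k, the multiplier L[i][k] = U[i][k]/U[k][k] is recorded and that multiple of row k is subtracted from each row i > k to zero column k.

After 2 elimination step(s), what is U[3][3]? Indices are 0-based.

U[3][3] = 3

[col 0] pivot 4
  R1 -= 6*R0 → (0, 1, 4, 0)  (L[1][0] := 6)
  R2 -= 3*R0 → (0, 3, 6, 2)  (L[2][0] := 3)
  R3 -= 2*R0 → (0, 6, 4, 3)  (L[3][0] := 2)
[col 1] pivot 1
  R2 -= 3*R1 → (0, 0, 1, 2)  (L[2][1] := 3)
  R3 -= 6*R1 → (0, 0, 1, 3)  (L[3][1] := 6)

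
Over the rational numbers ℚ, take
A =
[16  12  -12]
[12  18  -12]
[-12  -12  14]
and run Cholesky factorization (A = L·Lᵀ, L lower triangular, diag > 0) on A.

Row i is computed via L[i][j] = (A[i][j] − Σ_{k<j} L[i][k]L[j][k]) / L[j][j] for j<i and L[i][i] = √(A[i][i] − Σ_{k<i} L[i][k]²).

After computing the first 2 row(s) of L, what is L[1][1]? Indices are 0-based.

Step 1: L[0][0] = √(16) = 4.
  L[1][0] = (12) / L[0][0] = 3.
Step 2: L[1][1] = √(9) = 3.

L[1][1] = 3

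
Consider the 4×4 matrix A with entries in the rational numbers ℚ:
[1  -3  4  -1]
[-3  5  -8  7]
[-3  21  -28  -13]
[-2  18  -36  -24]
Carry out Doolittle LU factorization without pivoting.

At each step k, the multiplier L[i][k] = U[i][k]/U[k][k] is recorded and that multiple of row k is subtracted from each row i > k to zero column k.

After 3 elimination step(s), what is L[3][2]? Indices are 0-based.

[col 0] pivot 1
  R1 -= -3*R0 → (0, -4, 4, 4)  (L[1][0] := -3)
  R2 -= -3*R0 → (0, 12, -16, -16)  (L[2][0] := -3)
  R3 -= -2*R0 → (0, 12, -28, -26)  (L[3][0] := -2)
[col 1] pivot -4
  R2 -= -3*R1 → (0, 0, -4, -4)  (L[2][1] := -3)
  R3 -= -3*R1 → (0, 0, -16, -14)  (L[3][1] := -3)
[col 2] pivot -4
  R3 -= 4*R2 → (0, 0, 0, 2)  (L[3][2] := 4)

L[3][2] = 4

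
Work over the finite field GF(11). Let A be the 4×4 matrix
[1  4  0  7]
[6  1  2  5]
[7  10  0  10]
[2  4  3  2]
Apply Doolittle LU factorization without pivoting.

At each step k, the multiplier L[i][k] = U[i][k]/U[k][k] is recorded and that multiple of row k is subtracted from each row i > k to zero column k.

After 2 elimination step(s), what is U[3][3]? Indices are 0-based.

[col 0] pivot 1
  R1 -= 6*R0 → (0, 10, 2, 7)  (L[1][0] := 6)
  R2 -= 7*R0 → (0, 4, 0, 5)  (L[2][0] := 7)
  R3 -= 2*R0 → (0, 7, 3, 10)  (L[3][0] := 2)
[col 1] pivot 10
  R2 -= 7*R1 → (0, 0, 8, 0)  (L[2][1] := 7)
  R3 -= 4*R1 → (0, 0, 6, 4)  (L[3][1] := 4)

U[3][3] = 4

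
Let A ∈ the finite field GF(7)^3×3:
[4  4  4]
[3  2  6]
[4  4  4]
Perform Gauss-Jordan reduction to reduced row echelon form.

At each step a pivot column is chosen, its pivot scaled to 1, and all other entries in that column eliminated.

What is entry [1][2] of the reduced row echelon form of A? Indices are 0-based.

step 1: normalize row 0 (÷4) = (1, 1, 1)
  row 1: subtract 3×row0 = (0, 6, 3)
  row 2: subtract 4×row0 = (0, 0, 0)
step 2: normalize row 1 (÷6) = (0, 1, 4)
  row 0: subtract 1×row1 = (1, 0, 4)
skip col 2 (zero from row 2)

M[1][2] = 4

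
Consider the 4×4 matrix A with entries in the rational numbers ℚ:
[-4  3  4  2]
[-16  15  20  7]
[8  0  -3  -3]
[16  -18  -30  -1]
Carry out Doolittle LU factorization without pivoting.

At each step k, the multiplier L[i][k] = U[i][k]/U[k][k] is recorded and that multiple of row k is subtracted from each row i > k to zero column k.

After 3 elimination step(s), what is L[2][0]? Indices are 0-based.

[col 0] pivot -4
  R1 -= 4*R0 → (0, 3, 4, -1)  (L[1][0] := 4)
  R2 -= -2*R0 → (0, 6, 5, 1)  (L[2][0] := -2)
  R3 -= -4*R0 → (0, -6, -14, 7)  (L[3][0] := -4)
[col 1] pivot 3
  R2 -= 2*R1 → (0, 0, -3, 3)  (L[2][1] := 2)
  R3 -= -2*R1 → (0, 0, -6, 5)  (L[3][1] := -2)
[col 2] pivot -3
  R3 -= 2*R2 → (0, 0, 0, -1)  (L[3][2] := 2)

L[2][0] = -2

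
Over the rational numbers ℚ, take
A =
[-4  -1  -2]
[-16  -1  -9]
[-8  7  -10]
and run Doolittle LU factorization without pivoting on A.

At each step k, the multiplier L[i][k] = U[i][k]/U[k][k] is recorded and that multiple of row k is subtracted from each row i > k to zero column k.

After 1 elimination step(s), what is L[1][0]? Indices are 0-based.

Step 1: pivot at (0,0) is -4.
  row1 ← row1 − (4)·row0  ⇒  L[1][0]=4, U row1=(0, 3, -1)
  row2 ← row2 − (2)·row0  ⇒  L[2][0]=2, U row2=(0, 9, -6)

L[1][0] = 4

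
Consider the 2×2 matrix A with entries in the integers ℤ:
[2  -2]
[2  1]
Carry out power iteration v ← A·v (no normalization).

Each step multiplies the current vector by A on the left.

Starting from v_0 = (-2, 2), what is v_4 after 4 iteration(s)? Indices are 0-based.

v_0 = (-2, 2).
v_1 = A·v_0 = (-8, -2).
v_2 = A·v_1 = (-12, -18).
v_3 = A·v_2 = (12, -42).
v_4 = A·v_3 = (108, -18).

v_4 = (108, -18)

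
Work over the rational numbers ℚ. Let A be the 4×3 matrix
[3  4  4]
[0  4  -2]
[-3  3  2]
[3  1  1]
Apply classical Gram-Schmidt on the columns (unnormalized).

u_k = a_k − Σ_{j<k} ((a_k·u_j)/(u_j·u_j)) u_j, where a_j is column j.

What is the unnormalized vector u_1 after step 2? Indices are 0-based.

Step 1: u_0 = a_0 = (3, 0, -3, 3).
Step 2: u_1 = a_1 − (2/9)·u_0 = (10/3, 4, 11/3, 1/3).

u_1 = (10/3, 4, 11/3, 1/3)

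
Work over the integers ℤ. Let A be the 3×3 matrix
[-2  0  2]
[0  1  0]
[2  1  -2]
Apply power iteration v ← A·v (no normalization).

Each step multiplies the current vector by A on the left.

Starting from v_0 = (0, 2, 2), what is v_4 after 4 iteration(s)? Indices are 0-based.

v_0 = (0, 2, 2).
v_1 = A·v_0 = (4, 2, -2).
v_2 = A·v_1 = (-12, 2, 14).
v_3 = A·v_2 = (52, 2, -50).
v_4 = A·v_3 = (-204, 2, 206).

v_4 = (-204, 2, 206)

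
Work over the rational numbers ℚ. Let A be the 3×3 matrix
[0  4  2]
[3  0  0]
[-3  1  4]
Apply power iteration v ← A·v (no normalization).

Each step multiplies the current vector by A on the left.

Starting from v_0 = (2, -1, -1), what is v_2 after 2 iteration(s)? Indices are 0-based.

v_0 = (2, -1, -1).
v_1 = A·v_0 = (-6, 6, -11).
v_2 = A·v_1 = (2, -18, -20).

v_2 = (2, -18, -20)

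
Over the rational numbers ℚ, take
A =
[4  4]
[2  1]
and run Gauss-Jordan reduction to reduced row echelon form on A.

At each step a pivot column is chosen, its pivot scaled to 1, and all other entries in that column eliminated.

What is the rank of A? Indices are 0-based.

rank = 2

[1] R0 /= 4  ⇒  (1, 1)
     R1 -= 2·R0  ⇒  (0, -1)
[2] R1 /= -1  ⇒  (0, 1)
     R0 -= 1·R1  ⇒  (1, 0)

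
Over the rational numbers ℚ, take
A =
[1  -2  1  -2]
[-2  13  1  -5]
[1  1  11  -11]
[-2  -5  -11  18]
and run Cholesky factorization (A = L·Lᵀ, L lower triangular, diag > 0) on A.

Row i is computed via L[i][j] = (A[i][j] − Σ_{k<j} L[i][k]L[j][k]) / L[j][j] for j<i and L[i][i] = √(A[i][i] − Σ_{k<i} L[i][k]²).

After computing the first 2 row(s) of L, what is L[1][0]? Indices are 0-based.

L[1][0] = -2

Step 1: L[0][0] = √(1) = 1.
  L[1][0] = (-2) / L[0][0] = -2.
Step 2: L[1][1] = √(9) = 3.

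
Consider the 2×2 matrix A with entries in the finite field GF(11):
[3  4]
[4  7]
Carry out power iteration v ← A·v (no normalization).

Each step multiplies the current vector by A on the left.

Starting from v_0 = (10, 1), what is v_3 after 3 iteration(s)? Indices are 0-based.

v_3 = (2, 4)

v_0 = (10, 1).
v_1 = A·v_0 = (1, 3).
v_2 = A·v_1 = (4, 3).
v_3 = A·v_2 = (2, 4).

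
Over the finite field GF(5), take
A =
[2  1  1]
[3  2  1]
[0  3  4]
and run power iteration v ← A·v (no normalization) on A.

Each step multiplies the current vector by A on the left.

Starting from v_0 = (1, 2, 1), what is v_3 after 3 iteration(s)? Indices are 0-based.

v_3 = (1, 0, 4)

v_0 = (1, 2, 1).
v_1 = A·v_0 = (0, 3, 0).
v_2 = A·v_1 = (3, 1, 4).
v_3 = A·v_2 = (1, 0, 4).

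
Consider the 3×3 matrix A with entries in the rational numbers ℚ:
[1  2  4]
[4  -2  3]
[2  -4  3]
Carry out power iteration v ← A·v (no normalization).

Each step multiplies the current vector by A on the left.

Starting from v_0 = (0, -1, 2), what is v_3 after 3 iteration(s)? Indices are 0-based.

v_3 = (178, 202, 2)

v_0 = (0, -1, 2).
v_1 = A·v_0 = (6, 8, 10).
v_2 = A·v_1 = (62, 38, 10).
v_3 = A·v_2 = (178, 202, 2).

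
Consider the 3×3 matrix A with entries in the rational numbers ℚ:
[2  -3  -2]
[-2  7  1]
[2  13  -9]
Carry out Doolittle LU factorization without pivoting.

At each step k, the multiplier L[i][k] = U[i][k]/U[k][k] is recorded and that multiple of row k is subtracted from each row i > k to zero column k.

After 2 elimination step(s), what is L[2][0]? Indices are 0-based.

L[2][0] = 1

k=0: U[0][0]=2
  eliminate (1,0): mult=-1, new row 1: (0, 4, -1); set L[1][0]=-1
  eliminate (2,0): mult=1, new row 2: (0, 16, -7); set L[2][0]=1
k=1: U[1][1]=4
  eliminate (2,1): mult=4, new row 2: (0, 0, -3); set L[2][1]=4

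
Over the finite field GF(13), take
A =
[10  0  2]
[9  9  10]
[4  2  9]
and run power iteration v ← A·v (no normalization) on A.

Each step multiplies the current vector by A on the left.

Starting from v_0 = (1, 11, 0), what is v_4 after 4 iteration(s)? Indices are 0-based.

v_4 = (11, 1, 6)

v_0 = (1, 11, 0).
v_1 = A·v_0 = (10, 4, 0).
v_2 = A·v_1 = (9, 9, 9).
v_3 = A·v_2 = (4, 5, 5).
v_4 = A·v_3 = (11, 1, 6).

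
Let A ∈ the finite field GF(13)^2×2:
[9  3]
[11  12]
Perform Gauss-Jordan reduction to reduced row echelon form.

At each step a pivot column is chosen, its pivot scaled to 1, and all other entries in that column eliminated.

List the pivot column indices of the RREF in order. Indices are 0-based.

pivot columns: 0, 1

[1] R0 /= 9  ⇒  (1, 9)
     R1 -= 11·R0  ⇒  (0, 4)
[2] R1 /= 4  ⇒  (0, 1)
     R0 -= 9·R1  ⇒  (1, 0)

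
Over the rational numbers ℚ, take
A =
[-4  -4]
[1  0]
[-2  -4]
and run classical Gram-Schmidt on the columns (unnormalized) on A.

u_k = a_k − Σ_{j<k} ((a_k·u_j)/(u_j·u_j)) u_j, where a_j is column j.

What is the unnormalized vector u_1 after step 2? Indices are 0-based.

Step 1: u_0 = a_0 = (-4, 1, -2).
Step 2: u_1 = a_1 − (8/7)·u_0 = (4/7, -8/7, -12/7).

u_1 = (4/7, -8/7, -12/7)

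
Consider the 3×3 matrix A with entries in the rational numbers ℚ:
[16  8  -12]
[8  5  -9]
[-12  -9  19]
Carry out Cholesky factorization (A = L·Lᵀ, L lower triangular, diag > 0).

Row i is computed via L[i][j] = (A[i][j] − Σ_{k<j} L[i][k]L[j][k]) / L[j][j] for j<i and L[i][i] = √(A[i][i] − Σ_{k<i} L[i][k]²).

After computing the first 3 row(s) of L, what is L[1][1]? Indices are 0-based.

Step 1: L[0][0] = √(16) = 4.
  L[1][0] = (8) / L[0][0] = 2.
Step 2: L[1][1] = √(1) = 1.
  L[2][0] = (-12) / L[0][0] = -3.
  L[2][1] = (-3) / L[1][1] = -3.
Step 3: L[2][2] = √(1) = 1.

L[1][1] = 1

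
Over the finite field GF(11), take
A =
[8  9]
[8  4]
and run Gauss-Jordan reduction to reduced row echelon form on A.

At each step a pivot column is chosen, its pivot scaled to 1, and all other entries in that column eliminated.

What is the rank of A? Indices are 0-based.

rank = 2

step 1: normalize row 0 (÷8) = (1, 8)
  row 1: subtract 8×row0 = (0, 6)
step 2: normalize row 1 (÷6) = (0, 1)
  row 0: subtract 8×row1 = (1, 0)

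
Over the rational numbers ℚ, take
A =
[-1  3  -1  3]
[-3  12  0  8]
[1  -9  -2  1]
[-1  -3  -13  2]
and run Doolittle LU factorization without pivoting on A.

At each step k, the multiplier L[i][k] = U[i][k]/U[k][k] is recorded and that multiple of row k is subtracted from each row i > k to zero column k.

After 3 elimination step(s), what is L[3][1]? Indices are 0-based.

Step 1: pivot at (0,0) is -1.
  row1 ← row1 − (3)·row0  ⇒  L[1][0]=3, U row1=(0, 3, 3, -1)
  row2 ← row2 − (-1)·row0  ⇒  L[2][0]=-1, U row2=(0, -6, -3, 4)
  row3 ← row3 − (1)·row0  ⇒  L[3][0]=1, U row3=(0, -6, -12, -1)
Step 2: pivot at (1,1) is 3.
  row2 ← row2 − (-2)·row1  ⇒  L[2][1]=-2, U row2=(0, 0, 3, 2)
  row3 ← row3 − (-2)·row1  ⇒  L[3][1]=-2, U row3=(0, 0, -6, -3)
Step 3: pivot at (2,2) is 3.
  row3 ← row3 − (-2)·row2  ⇒  L[3][2]=-2, U row3=(0, 0, 0, 1)

L[3][1] = -2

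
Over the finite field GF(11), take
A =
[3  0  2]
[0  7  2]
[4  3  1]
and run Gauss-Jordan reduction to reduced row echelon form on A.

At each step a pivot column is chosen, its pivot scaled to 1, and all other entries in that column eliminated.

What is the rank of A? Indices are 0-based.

step 1: normalize row 0 (÷3) = (1, 0, 8)
  row 2: subtract 4×row0 = (0, 3, 2)
step 2: normalize row 1 (÷7) = (0, 1, 5)
  row 2: subtract 3×row1 = (0, 0, 9)
step 3: normalize row 2 (÷9) = (0, 0, 1)
  row 0: subtract 8×row2 = (1, 0, 0)
  row 1: subtract 5×row2 = (0, 1, 0)

rank = 3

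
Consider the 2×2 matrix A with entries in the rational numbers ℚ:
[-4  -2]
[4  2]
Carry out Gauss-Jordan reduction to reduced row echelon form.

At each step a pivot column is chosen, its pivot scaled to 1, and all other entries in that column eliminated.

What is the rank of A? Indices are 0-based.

[1] R0 /= -4  ⇒  (1, 1/2)
     R1 -= 4·R0  ⇒  (0, 0)
column 1 empty below row 1

rank = 1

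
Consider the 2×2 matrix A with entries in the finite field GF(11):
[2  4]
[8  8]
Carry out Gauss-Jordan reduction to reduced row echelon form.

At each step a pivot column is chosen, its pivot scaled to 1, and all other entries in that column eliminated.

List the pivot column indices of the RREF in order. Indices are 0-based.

[1] R0 /= 2  ⇒  (1, 2)
     R1 -= 8·R0  ⇒  (0, 3)
[2] R1 /= 3  ⇒  (0, 1)
     R0 -= 2·R1  ⇒  (1, 0)

pivot columns: 0, 1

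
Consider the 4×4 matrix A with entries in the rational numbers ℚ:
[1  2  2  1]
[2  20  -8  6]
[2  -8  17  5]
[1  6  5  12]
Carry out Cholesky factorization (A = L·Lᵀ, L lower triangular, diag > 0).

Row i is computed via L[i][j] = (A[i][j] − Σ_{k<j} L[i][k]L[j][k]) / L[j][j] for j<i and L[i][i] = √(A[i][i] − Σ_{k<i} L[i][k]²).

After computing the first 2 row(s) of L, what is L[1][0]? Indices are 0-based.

L[1][0] = 2

Step 1: L[0][0] = √(1) = 1.
  L[1][0] = (2) / L[0][0] = 2.
Step 2: L[1][1] = √(16) = 4.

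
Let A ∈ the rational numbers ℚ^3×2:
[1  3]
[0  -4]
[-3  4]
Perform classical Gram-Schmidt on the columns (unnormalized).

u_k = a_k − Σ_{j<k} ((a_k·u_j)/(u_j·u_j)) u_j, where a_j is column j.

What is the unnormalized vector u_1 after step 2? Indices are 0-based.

Step 1: u_0 = a_0 = (1, 0, -3).
Step 2: u_1 = a_1 − (-9/10)·u_0 = (39/10, -4, 13/10).

u_1 = (39/10, -4, 13/10)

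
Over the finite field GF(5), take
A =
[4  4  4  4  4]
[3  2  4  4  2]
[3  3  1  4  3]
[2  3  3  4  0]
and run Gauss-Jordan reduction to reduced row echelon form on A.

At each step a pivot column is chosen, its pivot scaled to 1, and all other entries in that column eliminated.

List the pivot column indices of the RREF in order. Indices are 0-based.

pivot columns: 0, 1, 2, 3

[1] R0 /= 4  ⇒  (1, 1, 1, 1, 1)
     R1 -= 3·R0  ⇒  (0, 4, 1, 1, 4)
     R2 -= 3·R0  ⇒  (0, 0, 3, 1, 0)
     R3 -= 2·R0  ⇒  (0, 1, 1, 2, 3)
[2] R1 /= 4  ⇒  (0, 1, 4, 4, 1)
     R0 -= 1·R1  ⇒  (1, 0, 2, 2, 0)
     R3 -= 1·R1  ⇒  (0, 0, 2, 3, 2)
[3] R2 /= 3  ⇒  (0, 0, 1, 2, 0)
     R0 -= 2·R2  ⇒  (1, 0, 0, 3, 0)
     R1 -= 4·R2  ⇒  (0, 1, 0, 1, 1)
     R3 -= 2·R2  ⇒  (0, 0, 0, 4, 2)
[4] R3 /= 4  ⇒  (0, 0, 0, 1, 3)
     R0 -= 3·R3  ⇒  (1, 0, 0, 0, 1)
     R1 -= 1·R3  ⇒  (0, 1, 0, 0, 3)
     R2 -= 2·R3  ⇒  (0, 0, 1, 0, 4)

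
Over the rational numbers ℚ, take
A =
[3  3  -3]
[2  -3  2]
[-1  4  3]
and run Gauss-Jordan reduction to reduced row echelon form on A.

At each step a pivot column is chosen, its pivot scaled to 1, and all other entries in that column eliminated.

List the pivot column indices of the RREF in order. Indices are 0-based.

pivot(0,0)=3: scale R0 → (1, 1, -1)
  clear (1,0): R1 −= (2)R0 → (0, -5, 4)
  clear (2,0): R2 −= (-1)R0 → (0, 5, 2)
pivot(1,1)=-5: scale R1 → (0, 1, -4/5)
  clear (0,1): R0 −= (1)R1 → (1, 0, -1/5)
  clear (2,1): R2 −= (5)R1 → (0, 0, 6)
pivot(2,2)=6: scale R2 → (0, 0, 1)
  clear (0,2): R0 −= (-1/5)R2 → (1, 0, 0)
  clear (1,2): R1 −= (-4/5)R2 → (0, 1, 0)

pivot columns: 0, 1, 2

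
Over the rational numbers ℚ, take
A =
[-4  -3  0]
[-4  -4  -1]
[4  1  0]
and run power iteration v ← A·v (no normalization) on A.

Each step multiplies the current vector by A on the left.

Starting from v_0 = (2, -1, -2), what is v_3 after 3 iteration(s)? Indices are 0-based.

v_3 = (-167, -166, 125)

v_0 = (2, -1, -2).
v_1 = A·v_0 = (-5, -2, 7).
v_2 = A·v_1 = (26, 21, -22).
v_3 = A·v_2 = (-167, -166, 125).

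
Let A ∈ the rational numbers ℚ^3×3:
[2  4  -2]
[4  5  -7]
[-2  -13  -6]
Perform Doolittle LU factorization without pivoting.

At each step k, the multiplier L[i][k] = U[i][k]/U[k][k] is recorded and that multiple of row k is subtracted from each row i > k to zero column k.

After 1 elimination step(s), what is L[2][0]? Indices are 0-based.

L[2][0] = -1

[col 0] pivot 2
  R1 -= 2*R0 → (0, -3, -3)  (L[1][0] := 2)
  R2 -= -1*R0 → (0, -9, -8)  (L[2][0] := -1)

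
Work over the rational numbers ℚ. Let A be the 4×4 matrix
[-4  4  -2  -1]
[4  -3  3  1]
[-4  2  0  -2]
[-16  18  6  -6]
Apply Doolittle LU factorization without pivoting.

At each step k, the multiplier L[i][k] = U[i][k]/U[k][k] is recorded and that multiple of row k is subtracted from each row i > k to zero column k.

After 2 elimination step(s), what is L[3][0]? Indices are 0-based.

L[3][0] = 4

Step 1: pivot at (0,0) is -4.
  row1 ← row1 − (-1)·row0  ⇒  L[1][0]=-1, U row1=(0, 1, 1, 0)
  row2 ← row2 − (1)·row0  ⇒  L[2][0]=1, U row2=(0, -2, 2, -1)
  row3 ← row3 − (4)·row0  ⇒  L[3][0]=4, U row3=(0, 2, 14, -2)
Step 2: pivot at (1,1) is 1.
  row2 ← row2 − (-2)·row1  ⇒  L[2][1]=-2, U row2=(0, 0, 4, -1)
  row3 ← row3 − (2)·row1  ⇒  L[3][1]=2, U row3=(0, 0, 12, -2)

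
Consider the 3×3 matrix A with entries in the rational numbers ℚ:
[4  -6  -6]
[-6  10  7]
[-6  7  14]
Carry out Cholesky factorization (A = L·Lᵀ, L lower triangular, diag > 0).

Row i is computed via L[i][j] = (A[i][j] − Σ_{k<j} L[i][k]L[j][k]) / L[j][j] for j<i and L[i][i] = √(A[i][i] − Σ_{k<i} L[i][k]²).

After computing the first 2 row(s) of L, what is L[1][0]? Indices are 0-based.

L[1][0] = -3

Step 1: L[0][0] = √(4) = 2.
  L[1][0] = (-6) / L[0][0] = -3.
Step 2: L[1][1] = √(1) = 1.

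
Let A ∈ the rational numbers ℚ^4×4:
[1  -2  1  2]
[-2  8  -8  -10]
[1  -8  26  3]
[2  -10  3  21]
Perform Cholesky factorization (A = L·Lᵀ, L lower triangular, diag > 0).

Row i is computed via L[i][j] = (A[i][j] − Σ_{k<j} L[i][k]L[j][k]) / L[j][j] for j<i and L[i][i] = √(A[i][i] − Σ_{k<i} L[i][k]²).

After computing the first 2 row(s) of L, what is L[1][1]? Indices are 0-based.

Step 1: L[0][0] = √(1) = 1.
  L[1][0] = (-2) / L[0][0] = -2.
Step 2: L[1][1] = √(4) = 2.

L[1][1] = 2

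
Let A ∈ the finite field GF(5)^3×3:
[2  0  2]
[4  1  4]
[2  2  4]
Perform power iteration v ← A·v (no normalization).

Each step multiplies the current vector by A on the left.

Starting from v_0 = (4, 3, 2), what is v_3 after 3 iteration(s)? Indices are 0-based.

v_3 = (3, 4, 1)

v_0 = (4, 3, 2).
v_1 = A·v_0 = (2, 2, 2).
v_2 = A·v_1 = (3, 3, 1).
v_3 = A·v_2 = (3, 4, 1).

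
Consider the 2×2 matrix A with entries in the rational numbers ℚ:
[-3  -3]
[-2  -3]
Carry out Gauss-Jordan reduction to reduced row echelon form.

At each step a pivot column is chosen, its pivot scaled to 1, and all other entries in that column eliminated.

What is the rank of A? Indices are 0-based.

rank = 2

pivot(0,0)=-3: scale R0 → (1, 1)
  clear (1,0): R1 −= (-2)R0 → (0, -1)
pivot(1,1)=-1: scale R1 → (0, 1)
  clear (0,1): R0 −= (1)R1 → (1, 0)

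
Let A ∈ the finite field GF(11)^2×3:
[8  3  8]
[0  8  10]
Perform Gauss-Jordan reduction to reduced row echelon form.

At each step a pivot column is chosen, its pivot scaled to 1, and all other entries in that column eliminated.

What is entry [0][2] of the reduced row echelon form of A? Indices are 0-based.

M[0][2] = 5

[1] R0 /= 8  ⇒  (1, 10, 1)
[2] R1 /= 8  ⇒  (0, 1, 4)
     R0 -= 10·R1  ⇒  (1, 0, 5)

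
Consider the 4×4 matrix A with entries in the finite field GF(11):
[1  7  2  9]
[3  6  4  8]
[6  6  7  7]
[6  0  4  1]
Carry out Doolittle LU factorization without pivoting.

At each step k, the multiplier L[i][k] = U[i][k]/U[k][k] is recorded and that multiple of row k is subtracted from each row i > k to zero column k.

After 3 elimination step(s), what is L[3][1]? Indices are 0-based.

k=0: U[0][0]=1
  eliminate (1,0): mult=3, new row 1: (0, 7, 9, 3); set L[1][0]=3
  eliminate (2,0): mult=6, new row 2: (0, 8, 6, 8); set L[2][0]=6
  eliminate (3,0): mult=6, new row 3: (0, 2, 3, 2); set L[3][0]=6
k=1: U[1][1]=7
  eliminate (2,1): mult=9, new row 2: (0, 0, 2, 3); set L[2][1]=9
  eliminate (3,1): mult=5, new row 3: (0, 0, 2, 9); set L[3][1]=5
k=2: U[2][2]=2
  eliminate (3,2): mult=1, new row 3: (0, 0, 0, 6); set L[3][2]=1

L[3][1] = 5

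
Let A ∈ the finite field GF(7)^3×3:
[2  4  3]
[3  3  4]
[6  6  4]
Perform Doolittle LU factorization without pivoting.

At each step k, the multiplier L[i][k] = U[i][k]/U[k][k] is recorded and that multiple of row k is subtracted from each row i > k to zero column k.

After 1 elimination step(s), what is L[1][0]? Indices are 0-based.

[col 0] pivot 2
  R1 -= 5*R0 → (0, 4, 3)  (L[1][0] := 5)
  R2 -= 3*R0 → (0, 1, 2)  (L[2][0] := 3)

L[1][0] = 5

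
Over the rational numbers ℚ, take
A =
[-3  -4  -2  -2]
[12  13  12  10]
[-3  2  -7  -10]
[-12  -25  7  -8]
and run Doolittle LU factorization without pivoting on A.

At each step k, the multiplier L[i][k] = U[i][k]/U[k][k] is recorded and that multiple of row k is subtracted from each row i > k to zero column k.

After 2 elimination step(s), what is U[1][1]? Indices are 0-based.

U[1][1] = -3

k=0: U[0][0]=-3
  eliminate (1,0): mult=-4, new row 1: (0, -3, 4, 2); set L[1][0]=-4
  eliminate (2,0): mult=1, new row 2: (0, 6, -5, -8); set L[2][0]=1
  eliminate (3,0): mult=4, new row 3: (0, -9, 15, 0); set L[3][0]=4
k=1: U[1][1]=-3
  eliminate (2,1): mult=-2, new row 2: (0, 0, 3, -4); set L[2][1]=-2
  eliminate (3,1): mult=3, new row 3: (0, 0, 3, -6); set L[3][1]=3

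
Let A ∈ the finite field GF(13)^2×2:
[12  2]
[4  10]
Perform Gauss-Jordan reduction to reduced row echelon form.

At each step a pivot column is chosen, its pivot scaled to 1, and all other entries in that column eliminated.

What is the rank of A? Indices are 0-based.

step 1: normalize row 0 (÷12) = (1, 11)
  row 1: subtract 4×row0 = (0, 5)
step 2: normalize row 1 (÷5) = (0, 1)
  row 0: subtract 11×row1 = (1, 0)

rank = 2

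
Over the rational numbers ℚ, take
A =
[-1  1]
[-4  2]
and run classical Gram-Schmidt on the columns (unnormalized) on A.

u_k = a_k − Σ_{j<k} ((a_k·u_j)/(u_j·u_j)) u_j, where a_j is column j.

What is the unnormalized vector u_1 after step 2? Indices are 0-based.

u_1 = (8/17, -2/17)

Step 1: u_0 = a_0 = (-1, -4).
Step 2: u_1 = a_1 − (-9/17)·u_0 = (8/17, -2/17).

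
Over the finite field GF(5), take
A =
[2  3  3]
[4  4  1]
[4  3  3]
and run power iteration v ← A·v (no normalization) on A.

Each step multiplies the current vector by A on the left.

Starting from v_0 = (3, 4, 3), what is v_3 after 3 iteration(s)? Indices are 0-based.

v_0 = (3, 4, 3).
v_1 = A·v_0 = (2, 1, 3).
v_2 = A·v_1 = (1, 0, 0).
v_3 = A·v_2 = (2, 4, 4).

v_3 = (2, 4, 4)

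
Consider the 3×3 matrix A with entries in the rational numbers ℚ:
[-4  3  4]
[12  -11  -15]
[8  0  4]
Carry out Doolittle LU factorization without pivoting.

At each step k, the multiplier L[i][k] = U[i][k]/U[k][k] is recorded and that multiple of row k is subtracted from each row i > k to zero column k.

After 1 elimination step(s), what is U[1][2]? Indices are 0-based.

U[1][2] = -3

k=0: U[0][0]=-4
  eliminate (1,0): mult=-3, new row 1: (0, -2, -3); set L[1][0]=-3
  eliminate (2,0): mult=-2, new row 2: (0, 6, 12); set L[2][0]=-2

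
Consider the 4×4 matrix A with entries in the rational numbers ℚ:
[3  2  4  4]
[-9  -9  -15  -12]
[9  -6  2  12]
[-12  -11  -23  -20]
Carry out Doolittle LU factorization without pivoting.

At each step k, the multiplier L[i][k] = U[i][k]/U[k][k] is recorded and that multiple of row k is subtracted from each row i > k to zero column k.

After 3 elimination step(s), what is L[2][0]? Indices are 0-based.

[col 0] pivot 3
  R1 -= -3*R0 → (0, -3, -3, 0)  (L[1][0] := -3)
  R2 -= 3*R0 → (0, -12, -10, 0)  (L[2][0] := 3)
  R3 -= -4*R0 → (0, -3, -7, -4)  (L[3][0] := -4)
[col 1] pivot -3
  R2 -= 4*R1 → (0, 0, 2, 0)  (L[2][1] := 4)
  R3 -= 1*R1 → (0, 0, -4, -4)  (L[3][1] := 1)
[col 2] pivot 2
  R3 -= -2*R2 → (0, 0, 0, -4)  (L[3][2] := -2)

L[2][0] = 3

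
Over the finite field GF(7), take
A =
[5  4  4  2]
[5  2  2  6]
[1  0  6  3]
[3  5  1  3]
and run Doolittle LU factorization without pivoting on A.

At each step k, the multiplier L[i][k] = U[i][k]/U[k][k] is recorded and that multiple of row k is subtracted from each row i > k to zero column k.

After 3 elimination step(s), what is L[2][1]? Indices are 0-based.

[col 0] pivot 5
  R1 -= 1*R0 → (0, 5, 5, 4)  (L[1][0] := 1)
  R2 -= 3*R0 → (0, 2, 1, 4)  (L[2][0] := 3)
  R3 -= 2*R0 → (0, 4, 0, 6)  (L[3][0] := 2)
[col 1] pivot 5
  R2 -= 6*R1 → (0, 0, 6, 1)  (L[2][1] := 6)
  R3 -= 5*R1 → (0, 0, 3, 0)  (L[3][1] := 5)
[col 2] pivot 6
  R3 -= 4*R2 → (0, 0, 0, 3)  (L[3][2] := 4)

L[2][1] = 6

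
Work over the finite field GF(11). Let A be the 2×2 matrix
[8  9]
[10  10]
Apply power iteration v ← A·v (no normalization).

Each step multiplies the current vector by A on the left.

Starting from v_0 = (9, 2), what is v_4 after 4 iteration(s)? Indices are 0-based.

v_0 = (9, 2).
v_1 = A·v_0 = (2, 0).
v_2 = A·v_1 = (5, 9).
v_3 = A·v_2 = (0, 8).
v_4 = A·v_3 = (6, 3).

v_4 = (6, 3)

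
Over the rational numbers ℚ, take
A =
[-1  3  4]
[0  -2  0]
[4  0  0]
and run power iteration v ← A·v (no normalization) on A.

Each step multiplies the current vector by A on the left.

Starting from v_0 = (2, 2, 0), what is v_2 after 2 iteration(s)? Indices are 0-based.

v_2 = (16, 8, 16)

v_0 = (2, 2, 0).
v_1 = A·v_0 = (4, -4, 8).
v_2 = A·v_1 = (16, 8, 16).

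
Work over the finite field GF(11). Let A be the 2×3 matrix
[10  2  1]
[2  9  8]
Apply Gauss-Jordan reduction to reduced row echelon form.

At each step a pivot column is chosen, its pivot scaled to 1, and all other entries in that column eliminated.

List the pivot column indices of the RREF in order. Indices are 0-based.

pivot columns: 0, 1

pivot(0,0)=10: scale R0 → (1, 9, 10)
  clear (1,0): R1 −= (2)R0 → (0, 2, 10)
pivot(1,1)=2: scale R1 → (0, 1, 5)
  clear (0,1): R0 −= (9)R1 → (1, 0, 9)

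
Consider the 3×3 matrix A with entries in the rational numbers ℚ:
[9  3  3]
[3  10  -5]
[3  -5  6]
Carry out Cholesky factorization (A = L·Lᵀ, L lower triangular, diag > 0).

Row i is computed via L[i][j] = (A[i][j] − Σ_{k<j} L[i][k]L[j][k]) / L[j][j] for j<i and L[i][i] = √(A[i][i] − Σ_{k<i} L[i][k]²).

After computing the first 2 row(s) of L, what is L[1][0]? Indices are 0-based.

L[1][0] = 1

Step 1: L[0][0] = √(9) = 3.
  L[1][0] = (3) / L[0][0] = 1.
Step 2: L[1][1] = √(9) = 3.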